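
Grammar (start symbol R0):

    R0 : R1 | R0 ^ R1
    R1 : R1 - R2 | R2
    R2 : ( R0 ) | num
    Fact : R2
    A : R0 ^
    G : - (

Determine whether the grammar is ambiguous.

Unambiguous

Only R0, R1, R2 are reachable from R0; ignoring the rest: The grammar is stratified — R0 handles '^' (left-recursive), R1 handles '-', R2 atoms. Each operator has a fixed associativity and precedence level, so every string has one parse.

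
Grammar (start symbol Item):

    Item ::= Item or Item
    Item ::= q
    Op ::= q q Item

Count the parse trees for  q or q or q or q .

Parse trees for q or q or q or q:
  [Item [Item q] or [Item [Item q] or [Item [Item q] or [Item q]]]]
  [Item [Item q] or [Item [Item [Item q] or [Item q]] or [Item q]]]
  [Item [Item [Item q] or [Item q]] or [Item [Item q] or [Item q]]]
  [Item [Item [Item q] or [Item [Item q] or [Item q]]] or [Item q]]
  [Item [Item [Item [Item q] or [Item q]] or [Item q]] or [Item q]]

5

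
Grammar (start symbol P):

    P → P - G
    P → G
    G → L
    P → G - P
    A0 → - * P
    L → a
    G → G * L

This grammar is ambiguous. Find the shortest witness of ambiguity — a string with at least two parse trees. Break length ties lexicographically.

length 1: no string has ≥2 trees
length 3: a - a has 2 parse trees

Two derivations of a - a:
  P ⇒ P - G ⇒ G - G ⇒ L - G ⇒ a - G ⇒ a - L ⇒ a - a
  P ⇒ G - P ⇒ L - P ⇒ a - P ⇒ a - G ⇒ a - L ⇒ a - a

a - a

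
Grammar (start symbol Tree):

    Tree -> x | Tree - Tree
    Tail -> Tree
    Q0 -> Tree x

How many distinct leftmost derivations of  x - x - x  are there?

Parse trees for x - x - x:
  [Tree [Tree x] - [Tree [Tree x] - [Tree x]]]
  [Tree [Tree [Tree x] - [Tree x]] - [Tree x]]

2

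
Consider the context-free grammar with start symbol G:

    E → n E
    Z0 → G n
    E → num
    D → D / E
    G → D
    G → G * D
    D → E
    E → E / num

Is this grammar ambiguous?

Ambiguous

Witness: num / num

Derivation 1: G ⇒ D ⇒ D / E ⇒ E / E ⇒ num / E ⇒ num / num
Derivation 2: G ⇒ D ⇒ E ⇒ E / num ⇒ num / num

Two distinct leftmost derivations for the same string.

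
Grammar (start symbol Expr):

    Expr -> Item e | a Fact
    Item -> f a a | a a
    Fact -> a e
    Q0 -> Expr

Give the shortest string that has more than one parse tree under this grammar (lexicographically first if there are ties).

length 3: a a e has 2 parse trees

Two derivations of a a e:
  Expr ⇒ Item e ⇒ a a e
  Expr ⇒ a Fact ⇒ a a e

a a e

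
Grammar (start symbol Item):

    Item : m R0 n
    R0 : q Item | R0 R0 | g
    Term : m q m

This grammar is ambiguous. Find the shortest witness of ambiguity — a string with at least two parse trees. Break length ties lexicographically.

m g g g n

length 3: no string has ≥2 trees
length 4: no string has ≥2 trees
length 5: m g g g n has 2 parse trees

Two derivations of m g g g n:
  Item ⇒ m R0 n ⇒ m R0 R0 n ⇒ m R0 R0 R0 n ⇒ m g R0 R0 n ⇒ m g g R0 n ⇒ m g g g n
  Item ⇒ m R0 n ⇒ m R0 R0 n ⇒ m g R0 n ⇒ m g R0 R0 n ⇒ m g g R0 n ⇒ m g g g n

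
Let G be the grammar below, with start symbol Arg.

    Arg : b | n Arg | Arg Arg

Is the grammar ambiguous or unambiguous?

Ambiguous

Witness: b b b

Derivation 1: Arg ⇒ Arg Arg ⇒ b Arg ⇒ b Arg Arg ⇒ b b Arg ⇒ b b b
Derivation 2: Arg ⇒ Arg Arg ⇒ Arg Arg Arg ⇒ b Arg Arg ⇒ b b Arg ⇒ b b b

Two distinct leftmost derivations for the same string.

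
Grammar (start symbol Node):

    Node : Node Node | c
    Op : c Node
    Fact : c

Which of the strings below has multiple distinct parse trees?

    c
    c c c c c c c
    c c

c: 1 tree
c c c c c c c: 132 trees
c c: 1 tree

c c c c c c c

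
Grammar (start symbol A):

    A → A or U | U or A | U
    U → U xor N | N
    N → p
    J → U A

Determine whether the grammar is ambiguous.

Ambiguous

Witness: p or p

Derivation 1: A ⇒ A or U ⇒ U or U ⇒ N or U ⇒ p or U ⇒ p or N ⇒ p or p
Derivation 2: A ⇒ U or A ⇒ N or A ⇒ p or A ⇒ p or U ⇒ p or N ⇒ p or p

Two distinct leftmost derivations for the same string.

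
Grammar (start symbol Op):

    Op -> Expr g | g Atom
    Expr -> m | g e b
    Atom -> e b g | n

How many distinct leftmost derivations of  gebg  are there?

2

Parse trees for gebg:
  [Op [Expr g e b] g]
  [Op g [Atom e b g]]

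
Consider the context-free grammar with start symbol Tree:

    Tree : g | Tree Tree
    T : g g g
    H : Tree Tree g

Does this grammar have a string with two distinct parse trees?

Witness: g g g

Derivation 1: Tree ⇒ Tree Tree ⇒ g Tree ⇒ g Tree Tree ⇒ g g Tree ⇒ g g g
Derivation 2: Tree ⇒ Tree Tree ⇒ Tree Tree Tree ⇒ g Tree Tree ⇒ g g Tree ⇒ g g g

Two distinct leftmost derivations for the same string.

Ambiguous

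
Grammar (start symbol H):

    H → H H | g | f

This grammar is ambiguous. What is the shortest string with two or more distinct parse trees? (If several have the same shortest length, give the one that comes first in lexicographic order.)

length 1: no string has ≥2 trees
length 2: no string has ≥2 trees
length 3: f f f has 2 parse trees

Two derivations of f f f:
  H ⇒ H H ⇒ H H H ⇒ f H H ⇒ f f H ⇒ f f f
  H ⇒ H H ⇒ f H ⇒ f H H ⇒ f f H ⇒ f f f

f f f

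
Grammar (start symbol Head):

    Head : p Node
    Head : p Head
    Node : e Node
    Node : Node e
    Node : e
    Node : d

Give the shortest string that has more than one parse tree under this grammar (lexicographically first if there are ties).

length 2: no string has ≥2 trees
length 3: p e e has 2 parse trees

Two derivations of p e e:
  Head ⇒ p Node ⇒ p e Node ⇒ p e e
  Head ⇒ p Node ⇒ p Node e ⇒ p e e

p e e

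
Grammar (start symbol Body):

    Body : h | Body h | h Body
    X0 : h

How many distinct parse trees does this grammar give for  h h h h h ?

Parse trees for h h h h h (showing first 6 of 16):
  [Body [Body [Body [Body [Body h] h] h] h] h]
  [Body [Body [Body [Body h [Body h]] h] h] h]
  [Body [Body [Body h [Body [Body h] h]] h] h]
  [Body [Body [Body h [Body h [Body h]]] h] h]
  [Body [Body h [Body [Body [Body h] h] h]] h]
  [Body [Body h [Body [Body h [Body h]] h]] h]

16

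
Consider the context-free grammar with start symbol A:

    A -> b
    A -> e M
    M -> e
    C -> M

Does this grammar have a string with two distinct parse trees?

(C is unreachable from A, so its rules don't affect L(A).) Restricted to the reachable nonterminals, every rule has the form A → t or A → t B, and no two rules for the same A share a first terminal. The grammar encodes a DFA — one run per string.

Unambiguous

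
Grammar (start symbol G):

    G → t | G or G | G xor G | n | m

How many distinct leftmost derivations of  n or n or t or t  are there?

5

Parse trees for n or n or t or t:
  [G [G n] or [G [G n] or [G [G t] or [G t]]]]
  [G [G n] or [G [G [G n] or [G t]] or [G t]]]
  [G [G [G n] or [G n]] or [G [G t] or [G t]]]
  [G [G [G n] or [G [G n] or [G t]]] or [G t]]
  [G [G [G [G n] or [G n]] or [G t]] or [G t]]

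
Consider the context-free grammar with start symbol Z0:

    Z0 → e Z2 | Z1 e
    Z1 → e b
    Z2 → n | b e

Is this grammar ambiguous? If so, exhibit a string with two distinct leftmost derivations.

Witness: e b e

Derivation 1: Z0 ⇒ e Z2 ⇒ e b e
Derivation 2: Z0 ⇒ Z1 e ⇒ e b e

Two distinct leftmost derivations for the same string.

Ambiguous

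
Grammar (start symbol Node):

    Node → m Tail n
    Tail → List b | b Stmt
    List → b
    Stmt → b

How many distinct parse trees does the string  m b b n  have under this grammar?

Parse trees for m b b n:
  [Node m [Tail [List b] b] n]
  [Node m [Tail b [Stmt b]] n]

2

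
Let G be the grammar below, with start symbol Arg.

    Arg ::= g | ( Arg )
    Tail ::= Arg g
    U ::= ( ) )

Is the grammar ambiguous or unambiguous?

Unambiguous

Only Arg is reachable from Arg; ignoring the rest: L(Arg) is { openⁿ atom closeⁿ : n ≥ 0 }. The bracket depth fixes n, and the derivation is forced at every step.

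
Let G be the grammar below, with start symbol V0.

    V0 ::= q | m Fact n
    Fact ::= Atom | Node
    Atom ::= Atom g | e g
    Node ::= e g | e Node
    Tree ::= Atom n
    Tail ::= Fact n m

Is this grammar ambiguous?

Ambiguous

Witness: m e g n

Derivation 1: V0 ⇒ m Fact n ⇒ m Atom n ⇒ m e g n
Derivation 2: V0 ⇒ m Fact n ⇒ m Node n ⇒ m e g n

Two distinct leftmost derivations for the same string.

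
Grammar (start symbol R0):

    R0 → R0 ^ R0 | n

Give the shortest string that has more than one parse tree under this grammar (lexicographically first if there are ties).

n ^ n ^ n

length 1: no string has ≥2 trees
length 3: no string has ≥2 trees
length 5: n ^ n ^ n has 2 parse trees

Two derivations of n ^ n ^ n:
  R0 ⇒ R0 ^ R0 ⇒ R0 ^ R0 ^ R0 ⇒ n ^ R0 ^ R0 ⇒ n ^ n ^ R0 ⇒ n ^ n ^ n
  R0 ⇒ R0 ^ R0 ⇒ n ^ R0 ⇒ n ^ R0 ^ R0 ⇒ n ^ n ^ R0 ⇒ n ^ n ^ n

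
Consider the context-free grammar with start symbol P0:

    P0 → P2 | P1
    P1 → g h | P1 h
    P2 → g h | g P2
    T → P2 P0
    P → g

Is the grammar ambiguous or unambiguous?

Witness: g h

Derivation 1: P0 ⇒ P2 ⇒ g h
Derivation 2: P0 ⇒ P1 ⇒ g h

Two distinct leftmost derivations for the same string.

Ambiguous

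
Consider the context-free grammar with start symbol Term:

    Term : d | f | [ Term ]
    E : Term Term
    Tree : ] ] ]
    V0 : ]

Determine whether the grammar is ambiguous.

Only Term is reachable from Term; ignoring the rest: L(Term) is { openⁿ atom closeⁿ : n ≥ 0 }. The bracket depth fixes n, and the derivation is forced at every step.

Unambiguous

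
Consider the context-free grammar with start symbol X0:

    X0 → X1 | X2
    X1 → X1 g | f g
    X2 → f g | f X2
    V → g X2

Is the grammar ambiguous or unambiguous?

Witness: f g

Derivation 1: X0 ⇒ X1 ⇒ f g
Derivation 2: X0 ⇒ X2 ⇒ f g

Two distinct leftmost derivations for the same string.

Ambiguous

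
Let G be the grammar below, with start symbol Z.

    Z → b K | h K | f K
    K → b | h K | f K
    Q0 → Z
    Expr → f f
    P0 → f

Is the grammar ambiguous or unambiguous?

Unambiguous

Only Z, K are reachable from Z; ignoring the rest: The reachable rules are right-linear with at most one rule per (nonterminal, next-terminal) pair. Each input token forces the next rule, so parsing is deterministic.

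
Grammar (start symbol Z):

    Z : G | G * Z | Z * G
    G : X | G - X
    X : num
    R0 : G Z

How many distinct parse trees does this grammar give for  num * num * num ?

4

Parse trees for num * num * num:
  [Z [G [X num]] * [Z [G [X num]] * [Z [G [X num]]]]]
  [Z [G [X num]] * [Z [Z [G [X num]]] * [G [X num]]]]
  [Z [Z [G [X num]] * [Z [G [X num]]]] * [G [X num]]]
  [Z [Z [Z [G [X num]]] * [G [X num]]] * [G [X num]]]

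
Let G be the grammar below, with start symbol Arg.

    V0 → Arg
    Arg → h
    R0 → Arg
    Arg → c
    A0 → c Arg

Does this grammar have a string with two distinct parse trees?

Only Arg is reachable from Arg; ignoring the rest: Restricted to the reachable nonterminals, every rule has the form A → t or A → t B, and no two rules for the same A share a first terminal. The grammar encodes a DFA — one run per string.

Unambiguous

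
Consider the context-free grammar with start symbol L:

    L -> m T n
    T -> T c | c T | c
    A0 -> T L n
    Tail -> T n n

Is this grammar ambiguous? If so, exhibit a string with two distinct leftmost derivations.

Ambiguous

Witness: m c c n

Derivation 1: L ⇒ m T n ⇒ m T c n ⇒ m c c n
Derivation 2: L ⇒ m T n ⇒ m c T n ⇒ m c c n

Two distinct leftmost derivations for the same string.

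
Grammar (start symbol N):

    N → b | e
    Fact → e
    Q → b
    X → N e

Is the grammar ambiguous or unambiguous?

Only N is reachable from N; ignoring the rest: The reachable rules are right-linear with at most one rule per (nonterminal, next-terminal) pair. Each input token forces the next rule, so parsing is deterministic.

Unambiguous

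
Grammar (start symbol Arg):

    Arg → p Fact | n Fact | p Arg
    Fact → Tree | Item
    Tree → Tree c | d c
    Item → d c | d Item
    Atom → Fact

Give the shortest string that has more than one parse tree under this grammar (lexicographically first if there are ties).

length 3: n d c has 2 parse trees

Two derivations of n d c:
  Arg ⇒ n Fact ⇒ n Tree ⇒ n d c
  Arg ⇒ n Fact ⇒ n Item ⇒ n d c

n d c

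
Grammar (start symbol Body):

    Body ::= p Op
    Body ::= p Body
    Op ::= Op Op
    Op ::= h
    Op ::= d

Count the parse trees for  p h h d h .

5

Parse trees for p h h d h:
  [Body p [Op [Op h] [Op [Op h] [Op [Op d] [Op h]]]]]
  [Body p [Op [Op h] [Op [Op [Op h] [Op d]] [Op h]]]]
  [Body p [Op [Op [Op h] [Op h]] [Op [Op d] [Op h]]]]
  [Body p [Op [Op [Op h] [Op [Op h] [Op d]]] [Op h]]]
  [Body p [Op [Op [Op [Op h] [Op h]] [Op d]] [Op h]]]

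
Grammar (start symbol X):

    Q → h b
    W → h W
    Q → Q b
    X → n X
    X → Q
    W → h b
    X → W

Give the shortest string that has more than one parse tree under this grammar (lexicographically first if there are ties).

length 2: h b has 2 parse trees

Two derivations of h b:
  X ⇒ Q ⇒ h b
  X ⇒ W ⇒ h b

h b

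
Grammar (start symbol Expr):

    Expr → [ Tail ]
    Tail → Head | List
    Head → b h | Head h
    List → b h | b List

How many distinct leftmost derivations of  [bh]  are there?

2

Parse trees for [bh]:
  [Expr [ [Tail [Head b h]] ]]
  [Expr [ [Tail [List b h]] ]]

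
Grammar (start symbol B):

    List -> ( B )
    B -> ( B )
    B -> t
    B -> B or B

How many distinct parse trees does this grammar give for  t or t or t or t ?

Parse trees for t or t or t or t:
  [B [B t] or [B [B t] or [B [B t] or [B t]]]]
  [B [B t] or [B [B [B t] or [B t]] or [B t]]]
  [B [B [B t] or [B t]] or [B [B t] or [B t]]]
  [B [B [B t] or [B [B t] or [B t]]] or [B t]]
  [B [B [B [B t] or [B t]] or [B t]] or [B t]]

5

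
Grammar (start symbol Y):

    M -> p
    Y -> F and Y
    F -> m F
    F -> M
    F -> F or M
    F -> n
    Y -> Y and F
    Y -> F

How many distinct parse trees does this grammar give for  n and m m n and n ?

4

Parse trees for n and m m n and n:
  [Y [F n] and [Y [F m [F m [F n]]] and [Y [F n]]]]
  [Y [F n] and [Y [Y [F m [F m [F n]]]] and [F n]]]
  [Y [Y [F n] and [Y [F m [F m [F n]]]]] and [F n]]
  [Y [Y [Y [F n]] and [F m [F m [F n]]]] and [F n]]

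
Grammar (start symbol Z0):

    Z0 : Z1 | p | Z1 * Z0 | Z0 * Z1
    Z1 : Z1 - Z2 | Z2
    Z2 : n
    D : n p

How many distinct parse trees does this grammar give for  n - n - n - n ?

Parse trees for n - n - n - n:
  [Z0 [Z1 [Z1 [Z1 [Z1 [Z2 n]] - [Z2 n]] - [Z2 n]] - [Z2 n]]]

1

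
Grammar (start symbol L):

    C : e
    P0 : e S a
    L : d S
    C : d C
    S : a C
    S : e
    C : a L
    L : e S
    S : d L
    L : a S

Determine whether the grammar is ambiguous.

Unambiguous

Only L, S, C are reachable from L; ignoring the rest: Restricted to the reachable nonterminals, every rule has the form A → t or A → t B, and no two rules for the same A share a first terminal. The grammar encodes a DFA — one run per string.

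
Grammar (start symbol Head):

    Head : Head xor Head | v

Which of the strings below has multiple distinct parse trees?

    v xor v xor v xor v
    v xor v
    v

v xor v xor v xor v

v xor v xor v xor v: 5 trees
v xor v: 1 tree
v: 1 tree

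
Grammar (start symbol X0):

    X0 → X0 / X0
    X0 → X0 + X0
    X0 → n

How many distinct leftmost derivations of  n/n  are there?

Parse trees for n/n:
  [X0 [X0 n] / [X0 n]]

1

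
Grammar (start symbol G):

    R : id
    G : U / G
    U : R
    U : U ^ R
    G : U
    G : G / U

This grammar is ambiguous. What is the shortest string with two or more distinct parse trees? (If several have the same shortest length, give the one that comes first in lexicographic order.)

id / id

length 1: no string has ≥2 trees
length 3: id / id has 2 parse trees

Two derivations of id / id:
  G ⇒ U / G ⇒ R / G ⇒ id / G ⇒ id / U ⇒ id / R ⇒ id / id
  G ⇒ G / U ⇒ U / U ⇒ R / U ⇒ id / U ⇒ id / R ⇒ id / id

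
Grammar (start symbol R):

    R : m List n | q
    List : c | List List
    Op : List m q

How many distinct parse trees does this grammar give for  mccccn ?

Parse trees for mccccn:
  [R m [List [List c] [List [List c] [List [List c] [List c]]]] n]
  [R m [List [List c] [List [List [List c] [List c]] [List c]]] n]
  [R m [List [List [List c] [List c]] [List [List c] [List c]]] n]
  [R m [List [List [List c] [List [List c] [List c]]] [List c]] n]
  [R m [List [List [List [List c] [List c]] [List c]] [List c]] n]

5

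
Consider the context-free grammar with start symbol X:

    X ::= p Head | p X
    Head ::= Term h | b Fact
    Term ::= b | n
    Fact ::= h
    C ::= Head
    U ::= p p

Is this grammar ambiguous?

Witness: p b h

Derivation 1: X ⇒ p Head ⇒ p Term h ⇒ p b h
Derivation 2: X ⇒ p Head ⇒ p b Fact ⇒ p b h

Two distinct leftmost derivations for the same string.

Ambiguous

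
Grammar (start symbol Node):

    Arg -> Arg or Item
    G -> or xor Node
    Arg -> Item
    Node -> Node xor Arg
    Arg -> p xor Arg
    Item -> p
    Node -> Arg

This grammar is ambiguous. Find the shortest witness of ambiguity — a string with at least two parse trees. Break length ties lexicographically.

length 1: no string has ≥2 trees
length 3: p xor p has 2 parse trees

Two derivations of p xor p:
  Node ⇒ Node xor Arg ⇒ Arg xor Arg ⇒ Item xor Arg ⇒ p xor Arg ⇒ p xor Item ⇒ p xor p
  Node ⇒ Arg ⇒ p xor Arg ⇒ p xor Item ⇒ p xor p

p xor p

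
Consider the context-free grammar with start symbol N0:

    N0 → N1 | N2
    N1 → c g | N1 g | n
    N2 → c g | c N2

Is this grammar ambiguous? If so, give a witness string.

Witness: c g

Derivation 1: N0 ⇒ N1 ⇒ c g
Derivation 2: N0 ⇒ N2 ⇒ c g

Two distinct leftmost derivations for the same string.

Ambiguous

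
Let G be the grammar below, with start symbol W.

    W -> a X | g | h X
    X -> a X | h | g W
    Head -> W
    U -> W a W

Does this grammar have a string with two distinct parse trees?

Unambiguous

Only W, X are reachable from W; ignoring the rest: Each reachable nonterminal has at most one production per leading terminal, and all productions are right-linear; the derivation is determined token-by-token.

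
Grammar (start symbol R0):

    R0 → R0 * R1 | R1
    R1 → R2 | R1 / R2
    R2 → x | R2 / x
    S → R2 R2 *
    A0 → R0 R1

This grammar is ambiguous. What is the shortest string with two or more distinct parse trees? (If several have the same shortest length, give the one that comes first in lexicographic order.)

x / x

length 1: no string has ≥2 trees
length 3: x / x has 2 parse trees

Two derivations of x / x:
  R0 ⇒ R1 ⇒ R2 ⇒ R2 / x ⇒ x / x
  R0 ⇒ R1 ⇒ R1 / R2 ⇒ R2 / R2 ⇒ x / R2 ⇒ x / x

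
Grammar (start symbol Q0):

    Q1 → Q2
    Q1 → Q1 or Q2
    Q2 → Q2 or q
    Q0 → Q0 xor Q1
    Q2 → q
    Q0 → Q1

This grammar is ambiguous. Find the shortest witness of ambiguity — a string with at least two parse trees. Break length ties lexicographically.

q or q

length 1: no string has ≥2 trees
length 3: q or q has 2 parse trees

Two derivations of q or q:
  Q0 ⇒ Q1 ⇒ Q2 ⇒ Q2 or q ⇒ q or q
  Q0 ⇒ Q1 ⇒ Q1 or Q2 ⇒ Q2 or Q2 ⇒ q or Q2 ⇒ q or q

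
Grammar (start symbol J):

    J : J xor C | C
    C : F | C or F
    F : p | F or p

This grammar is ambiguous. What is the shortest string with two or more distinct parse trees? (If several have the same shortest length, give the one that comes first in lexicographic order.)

p or p

length 1: no string has ≥2 trees
length 3: p or p has 2 parse trees

Two derivations of p or p:
  J ⇒ C ⇒ F ⇒ F or p ⇒ p or p
  J ⇒ C ⇒ C or F ⇒ F or F ⇒ p or F ⇒ p or p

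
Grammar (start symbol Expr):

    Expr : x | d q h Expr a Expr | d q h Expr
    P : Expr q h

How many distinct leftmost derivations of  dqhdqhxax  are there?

Parse trees for dqhdqhxax:
  [Expr d q h [Expr d q h [Expr x]] a [Expr x]]
  [Expr d q h [Expr d q h [Expr x] a [Expr x]]]

2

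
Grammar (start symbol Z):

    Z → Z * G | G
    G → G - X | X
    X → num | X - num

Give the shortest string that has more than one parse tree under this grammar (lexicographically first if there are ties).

num - num

length 1: no string has ≥2 trees
length 3: num - num has 2 parse trees

Two derivations of num - num:
  Z ⇒ G ⇒ G - X ⇒ X - X ⇒ num - X ⇒ num - num
  Z ⇒ G ⇒ X ⇒ X - num ⇒ num - num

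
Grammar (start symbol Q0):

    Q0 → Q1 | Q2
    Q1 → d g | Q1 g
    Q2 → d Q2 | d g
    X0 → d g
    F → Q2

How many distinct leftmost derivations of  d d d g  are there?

1

Parse trees for d d d g:
  [Q0 [Q2 d [Q2 d [Q2 d g]]]]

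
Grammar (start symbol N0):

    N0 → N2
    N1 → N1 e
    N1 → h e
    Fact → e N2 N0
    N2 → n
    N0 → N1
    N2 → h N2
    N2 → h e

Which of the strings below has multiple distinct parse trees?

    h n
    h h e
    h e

h n: 1 tree
h h e: 1 tree
h e: 2 trees

h e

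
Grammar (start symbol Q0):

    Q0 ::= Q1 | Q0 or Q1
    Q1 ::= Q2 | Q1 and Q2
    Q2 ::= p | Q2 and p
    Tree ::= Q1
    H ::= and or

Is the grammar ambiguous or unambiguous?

Witness: p and p

Derivation 1: Q0 ⇒ Q1 ⇒ Q2 ⇒ Q2 and p ⇒ p and p
Derivation 2: Q0 ⇒ Q1 ⇒ Q1 and Q2 ⇒ Q2 and Q2 ⇒ p and Q2 ⇒ p and p

Two distinct leftmost derivations for the same string.

Ambiguous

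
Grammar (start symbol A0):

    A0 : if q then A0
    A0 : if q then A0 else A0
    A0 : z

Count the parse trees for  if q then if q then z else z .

2

Parse trees for if q then if q then z else z:
  [A0 if q then [A0 if q then [A0 z] else [A0 z]]]
  [A0 if q then [A0 if q then [A0 z]] else [A0 z]]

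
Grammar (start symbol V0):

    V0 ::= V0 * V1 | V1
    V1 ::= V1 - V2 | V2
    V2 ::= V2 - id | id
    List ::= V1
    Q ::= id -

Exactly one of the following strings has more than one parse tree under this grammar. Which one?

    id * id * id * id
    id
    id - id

id - id

id * id * id * id: 1 tree
id: 1 tree
id - id: 2 trees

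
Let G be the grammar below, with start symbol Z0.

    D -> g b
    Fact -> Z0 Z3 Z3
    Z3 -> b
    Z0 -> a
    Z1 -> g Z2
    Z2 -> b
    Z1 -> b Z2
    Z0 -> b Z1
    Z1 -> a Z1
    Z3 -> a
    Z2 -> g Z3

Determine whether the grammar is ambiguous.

(D, Fact are unreachable from Z0, so their rules don't affect L(Z0).) The reachable rules are right-linear with at most one rule per (nonterminal, next-terminal) pair. Each input token forces the next rule, so parsing is deterministic.

Unambiguous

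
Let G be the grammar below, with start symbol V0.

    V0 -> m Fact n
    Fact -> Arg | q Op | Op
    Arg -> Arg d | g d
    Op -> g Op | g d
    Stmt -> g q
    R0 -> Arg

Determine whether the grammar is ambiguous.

Witness: m g d n

Derivation 1: V0 ⇒ m Fact n ⇒ m Arg n ⇒ m g d n
Derivation 2: V0 ⇒ m Fact n ⇒ m Op n ⇒ m g d n

Two distinct leftmost derivations for the same string.

Ambiguous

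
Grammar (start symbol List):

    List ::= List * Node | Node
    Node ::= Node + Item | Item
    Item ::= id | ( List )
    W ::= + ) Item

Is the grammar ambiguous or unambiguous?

(W is unreachable from List, so its rules don't affect L(List).) List → List * Node | Node  ;  Node → Node + Item | Item  — a left-associative chain with Item at the bottom. Each string factors uniquely by precedence.

Unambiguous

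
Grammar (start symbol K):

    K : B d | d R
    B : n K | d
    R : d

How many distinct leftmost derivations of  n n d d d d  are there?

2

Parse trees for n n d d d d:
  [K [B n [K [B n [K [B d] d]] d]] d]
  [K [B n [K [B n [K d [R d]]] d]] d]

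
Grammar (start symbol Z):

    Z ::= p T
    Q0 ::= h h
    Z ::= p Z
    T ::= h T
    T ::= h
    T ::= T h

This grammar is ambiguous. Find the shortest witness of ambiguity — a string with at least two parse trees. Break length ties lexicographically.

p h h

length 2: no string has ≥2 trees
length 3: p h h has 2 parse trees

Two derivations of p h h:
  Z ⇒ p T ⇒ p h T ⇒ p h h
  Z ⇒ p T ⇒ p T h ⇒ p h h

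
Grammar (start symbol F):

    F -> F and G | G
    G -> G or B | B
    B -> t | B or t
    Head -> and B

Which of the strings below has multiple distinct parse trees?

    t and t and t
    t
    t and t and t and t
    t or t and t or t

t and t and t: 1 tree
t: 1 tree
t and t and t and t: 1 tree
t or t and t or t: 4 trees

t or t and t or t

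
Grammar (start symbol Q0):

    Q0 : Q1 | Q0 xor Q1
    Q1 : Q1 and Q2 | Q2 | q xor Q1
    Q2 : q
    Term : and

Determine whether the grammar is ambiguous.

Ambiguous

Witness: q xor q

Derivation 1: Q0 ⇒ Q1 ⇒ q xor Q1 ⇒ q xor Q2 ⇒ q xor q
Derivation 2: Q0 ⇒ Q0 xor Q1 ⇒ Q1 xor Q1 ⇒ Q2 xor Q1 ⇒ q xor Q1 ⇒ q xor Q2 ⇒ q xor q

Two distinct leftmost derivations for the same string.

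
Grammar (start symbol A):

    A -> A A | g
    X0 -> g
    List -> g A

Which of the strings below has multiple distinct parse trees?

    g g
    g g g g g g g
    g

g g: 1 tree
g g g g g g g: 132 trees
g: 1 tree

g g g g g g g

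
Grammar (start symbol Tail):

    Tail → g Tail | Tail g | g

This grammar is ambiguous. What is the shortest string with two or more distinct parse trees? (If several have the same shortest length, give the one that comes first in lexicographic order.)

g g

length 1: no string has ≥2 trees
length 2: g g has 2 parse trees

Two derivations of g g:
  Tail ⇒ g Tail ⇒ g g
  Tail ⇒ Tail g ⇒ g g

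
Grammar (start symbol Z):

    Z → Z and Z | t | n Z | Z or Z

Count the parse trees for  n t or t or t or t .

Parse trees for n t or t or t or t (showing first 6 of 14):
  [Z n [Z [Z t] or [Z [Z t] or [Z [Z t] or [Z t]]]]]
  [Z n [Z [Z t] or [Z [Z [Z t] or [Z t]] or [Z t]]]]
  [Z n [Z [Z [Z t] or [Z t]] or [Z [Z t] or [Z t]]]]
  [Z n [Z [Z [Z t] or [Z [Z t] or [Z t]]] or [Z t]]]
  [Z n [Z [Z [Z [Z t] or [Z t]] or [Z t]] or [Z t]]]
  [Z [Z n [Z t]] or [Z [Z t] or [Z [Z t] or [Z t]]]]

14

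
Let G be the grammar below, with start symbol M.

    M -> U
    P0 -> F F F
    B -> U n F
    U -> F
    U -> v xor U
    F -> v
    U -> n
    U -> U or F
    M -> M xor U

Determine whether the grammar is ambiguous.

Ambiguous

Witness: v xor n

Derivation 1: M ⇒ U ⇒ v xor U ⇒ v xor n
Derivation 2: M ⇒ M xor U ⇒ U xor U ⇒ F xor U ⇒ v xor U ⇒ v xor n

Two distinct leftmost derivations for the same string.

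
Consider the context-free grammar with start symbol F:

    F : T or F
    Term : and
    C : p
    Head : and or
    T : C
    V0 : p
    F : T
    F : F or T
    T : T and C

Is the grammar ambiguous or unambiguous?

Ambiguous

Witness: p or p

Derivation 1: F ⇒ T or F ⇒ C or F ⇒ p or F ⇒ p or T ⇒ p or C ⇒ p or p
Derivation 2: F ⇒ F or T ⇒ T or T ⇒ C or T ⇒ p or T ⇒ p or C ⇒ p or p

Two distinct leftmost derivations for the same string.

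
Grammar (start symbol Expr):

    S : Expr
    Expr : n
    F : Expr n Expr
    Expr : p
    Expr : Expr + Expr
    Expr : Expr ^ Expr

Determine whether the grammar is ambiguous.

Ambiguous

Witness: n + n + n

Derivation 1: Expr ⇒ Expr + Expr ⇒ n + Expr ⇒ n + Expr + Expr ⇒ n + n + Expr ⇒ n + n + n
Derivation 2: Expr ⇒ Expr + Expr ⇒ Expr + Expr + Expr ⇒ n + Expr + Expr ⇒ n + n + Expr ⇒ n + n + n

Two distinct leftmost derivations for the same string.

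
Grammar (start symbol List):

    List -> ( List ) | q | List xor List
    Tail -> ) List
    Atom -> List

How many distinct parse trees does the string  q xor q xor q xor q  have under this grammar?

Parse trees for q xor q xor q xor q:
  [List [List q] xor [List [List q] xor [List [List q] xor [List q]]]]
  [List [List q] xor [List [List [List q] xor [List q]] xor [List q]]]
  [List [List [List q] xor [List q]] xor [List [List q] xor [List q]]]
  [List [List [List q] xor [List [List q] xor [List q]]] xor [List q]]
  [List [List [List [List q] xor [List q]] xor [List q]] xor [List q]]

5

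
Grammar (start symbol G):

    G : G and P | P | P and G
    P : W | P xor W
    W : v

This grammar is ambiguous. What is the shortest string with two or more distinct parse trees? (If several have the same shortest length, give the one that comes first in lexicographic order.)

v and v

length 1: no string has ≥2 trees
length 3: v and v has 2 parse trees

Two derivations of v and v:
  G ⇒ G and P ⇒ P and P ⇒ W and P ⇒ v and P ⇒ v and W ⇒ v and v
  G ⇒ P and G ⇒ W and G ⇒ v and G ⇒ v and P ⇒ v and W ⇒ v and v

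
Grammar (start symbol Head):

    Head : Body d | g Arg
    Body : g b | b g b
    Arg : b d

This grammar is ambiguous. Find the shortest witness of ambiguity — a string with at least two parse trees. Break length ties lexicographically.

length 3: g b d has 2 parse trees

Two derivations of g b d:
  Head ⇒ Body d ⇒ g b d
  Head ⇒ g Arg ⇒ g b d

g b d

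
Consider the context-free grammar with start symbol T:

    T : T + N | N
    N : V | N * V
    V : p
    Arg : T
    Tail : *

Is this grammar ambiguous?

Unambiguous

Only T, N, V are reachable from T; ignoring the rest: The grammar is stratified — T handles '+' (left-recursive), N handles '*', V atoms. Each operator has a fixed associativity and precedence level, so every string has one parse.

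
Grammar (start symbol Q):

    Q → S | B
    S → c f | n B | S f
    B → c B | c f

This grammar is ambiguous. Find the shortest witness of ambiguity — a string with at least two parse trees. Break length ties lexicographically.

length 2: c f has 2 parse trees

Two derivations of c f:
  Q ⇒ S ⇒ c f
  Q ⇒ B ⇒ c f

c f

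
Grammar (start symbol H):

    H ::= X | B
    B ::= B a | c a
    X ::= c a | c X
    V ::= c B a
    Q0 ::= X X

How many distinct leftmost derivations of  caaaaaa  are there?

1

Parse trees for caaaaaa:
  [H [B [B [B [B [B [B c a] a] a] a] a] a]]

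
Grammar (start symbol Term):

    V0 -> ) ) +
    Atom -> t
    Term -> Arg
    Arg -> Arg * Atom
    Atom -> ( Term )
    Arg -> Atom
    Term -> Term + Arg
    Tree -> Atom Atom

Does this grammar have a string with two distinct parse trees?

Unambiguous

(Tree, V0 are unreachable from Term, so their rules don't affect L(Term).) The grammar is stratified — Term handles '+' (left-recursive), Arg handles '*', Atom atoms. Each operator has a fixed associativity and precedence level, so every string has one parse.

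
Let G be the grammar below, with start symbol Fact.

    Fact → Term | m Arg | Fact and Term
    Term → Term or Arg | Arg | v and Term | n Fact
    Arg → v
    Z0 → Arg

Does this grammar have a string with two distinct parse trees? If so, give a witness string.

Ambiguous

Witness: v and v

Derivation 1: Fact ⇒ Term ⇒ v and Term ⇒ v and Arg ⇒ v and v
Derivation 2: Fact ⇒ Fact and Term ⇒ Term and Term ⇒ Arg and Term ⇒ v and Term ⇒ v and Arg ⇒ v and v

Two distinct leftmost derivations for the same string.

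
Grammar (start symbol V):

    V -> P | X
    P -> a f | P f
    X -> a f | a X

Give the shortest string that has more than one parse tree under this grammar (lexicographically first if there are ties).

a f

length 2: a f has 2 parse trees

Two derivations of a f:
  V ⇒ P ⇒ a f
  V ⇒ X ⇒ a f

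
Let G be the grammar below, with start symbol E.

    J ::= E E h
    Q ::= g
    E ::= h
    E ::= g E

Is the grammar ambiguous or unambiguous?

Only E is reachable from E; ignoring the rest: The reachable rules are right-linear with at most one rule per (nonterminal, next-terminal) pair. Each input token forces the next rule, so parsing is deterministic.

Unambiguous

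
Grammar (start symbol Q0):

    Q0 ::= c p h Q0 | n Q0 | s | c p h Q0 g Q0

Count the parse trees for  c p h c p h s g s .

Parse trees for c p h c p h s g s:
  [Q0 c p h [Q0 c p h [Q0 s] g [Q0 s]]]
  [Q0 c p h [Q0 c p h [Q0 s]] g [Q0 s]]

2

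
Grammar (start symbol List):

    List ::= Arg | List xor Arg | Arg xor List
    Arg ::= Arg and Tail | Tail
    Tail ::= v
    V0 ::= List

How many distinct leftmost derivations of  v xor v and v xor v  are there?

Parse trees for v xor v and v xor v:
  [List [List [List [Arg [Tail v]]] xor [Arg [Arg [Tail v]] and [Tail v]]] xor [Arg [Tail v]]]
  [List [List [Arg [Tail v]] xor [List [Arg [Arg [Tail v]] and [Tail v]]]] xor [Arg [Tail v]]]
  [List [Arg [Tail v]] xor [List [List [Arg [Arg [Tail v]] and [Tail v]]] xor [Arg [Tail v]]]]
  [List [Arg [Tail v]] xor [List [Arg [Arg [Tail v]] and [Tail v]] xor [List [Arg [Tail v]]]]]

4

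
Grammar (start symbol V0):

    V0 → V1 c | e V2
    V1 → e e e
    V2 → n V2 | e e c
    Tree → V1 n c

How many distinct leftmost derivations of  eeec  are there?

2

Parse trees for eeec:
  [V0 [V1 e e e] c]
  [V0 e [V2 e e c]]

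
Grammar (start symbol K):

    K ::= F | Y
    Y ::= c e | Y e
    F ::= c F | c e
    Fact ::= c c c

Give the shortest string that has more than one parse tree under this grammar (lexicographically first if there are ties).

c e

length 2: c e has 2 parse trees

Two derivations of c e:
  K ⇒ F ⇒ c e
  K ⇒ Y ⇒ c e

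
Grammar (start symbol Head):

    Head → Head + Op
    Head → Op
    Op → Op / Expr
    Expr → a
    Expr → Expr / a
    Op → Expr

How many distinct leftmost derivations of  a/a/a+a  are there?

Parse trees for a/a/a+a:
  [Head [Head [Op [Op [Expr a]] / [Expr [Expr a] / a]]] + [Op [Expr a]]]
  [Head [Head [Op [Op [Op [Expr a]] / [Expr a]] / [Expr a]]] + [Op [Expr a]]]
  [Head [Head [Op [Op [Expr [Expr a] / a]] / [Expr a]]] + [Op [Expr a]]]
  [Head [Head [Op [Expr [Expr [Expr a] / a] / a]]] + [Op [Expr a]]]

4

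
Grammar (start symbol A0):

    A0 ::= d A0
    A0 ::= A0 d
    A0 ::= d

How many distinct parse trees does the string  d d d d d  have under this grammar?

Parse trees for d d d d d (showing first 6 of 16):
  [A0 d [A0 d [A0 d [A0 d [A0 d]]]]]
  [A0 d [A0 d [A0 d [A0 [A0 d] d]]]]
  [A0 d [A0 d [A0 [A0 d [A0 d]] d]]]
  [A0 d [A0 d [A0 [A0 [A0 d] d] d]]]
  [A0 d [A0 [A0 d [A0 d [A0 d]]] d]]
  [A0 d [A0 [A0 d [A0 [A0 d] d]] d]]

16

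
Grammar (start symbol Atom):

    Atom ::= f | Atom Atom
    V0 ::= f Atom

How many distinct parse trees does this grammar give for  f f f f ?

5

Parse trees for f f f f:
  [Atom [Atom f] [Atom [Atom f] [Atom [Atom f] [Atom f]]]]
  [Atom [Atom f] [Atom [Atom [Atom f] [Atom f]] [Atom f]]]
  [Atom [Atom [Atom f] [Atom f]] [Atom [Atom f] [Atom f]]]
  [Atom [Atom [Atom f] [Atom [Atom f] [Atom f]]] [Atom f]]
  [Atom [Atom [Atom [Atom f] [Atom f]] [Atom f]] [Atom f]]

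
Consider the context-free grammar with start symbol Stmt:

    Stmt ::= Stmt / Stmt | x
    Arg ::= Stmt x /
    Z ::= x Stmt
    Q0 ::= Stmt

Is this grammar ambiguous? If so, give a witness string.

Witness: x / x / x

Derivation 1: Stmt ⇒ Stmt / Stmt ⇒ Stmt / Stmt / Stmt ⇒ x / Stmt / Stmt ⇒ x / x / Stmt ⇒ x / x / x
Derivation 2: Stmt ⇒ Stmt / Stmt ⇒ x / Stmt ⇒ x / Stmt / Stmt ⇒ x / x / Stmt ⇒ x / x / x

Two distinct leftmost derivations for the same string.

Ambiguous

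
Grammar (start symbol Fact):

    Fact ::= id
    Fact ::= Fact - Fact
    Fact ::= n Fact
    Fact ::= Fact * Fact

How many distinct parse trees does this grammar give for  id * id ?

Parse trees for id * id:
  [Fact [Fact id] * [Fact id]]

1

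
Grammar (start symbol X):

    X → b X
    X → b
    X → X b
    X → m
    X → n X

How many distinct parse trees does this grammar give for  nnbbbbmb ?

Parse trees for nnbbbbmb:
  [X [X n [X n [X b [X b [X b [X b [X m]]]]]]] b]
  [X n [X [X n [X b [X b [X b [X b [X m]]]]]] b]]
  [X n [X n [X b [X b [X b [X b [X [X m] b]]]]]]]
  [X n [X n [X b [X b [X b [X [X b [X m]] b]]]]]]
  [X n [X n [X b [X b [X [X b [X b [X m]]] b]]]]]
  [X n [X n [X b [X [X b [X b [X b [X m]]]] b]]]]
  [X n [X n [X [X b [X b [X b [X b [X m]]]]] b]]]

7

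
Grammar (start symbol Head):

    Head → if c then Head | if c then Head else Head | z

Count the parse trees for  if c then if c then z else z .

Parse trees for if c then if c then z else z:
  [Head if c then [Head if c then [Head z] else [Head z]]]
  [Head if c then [Head if c then [Head z]] else [Head z]]

2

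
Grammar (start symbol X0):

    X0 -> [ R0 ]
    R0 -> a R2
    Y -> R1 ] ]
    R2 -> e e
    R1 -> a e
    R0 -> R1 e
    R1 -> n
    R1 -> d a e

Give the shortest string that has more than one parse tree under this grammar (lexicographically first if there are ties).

length 4: no string has ≥2 trees
length 5: [ a e e ] has 2 parse trees

Two derivations of [ a e e ]:
  X0 ⇒ [ R0 ] ⇒ [ a R2 ] ⇒ [ a e e ]
  X0 ⇒ [ R0 ] ⇒ [ R1 e ] ⇒ [ a e e ]

[ a e e ]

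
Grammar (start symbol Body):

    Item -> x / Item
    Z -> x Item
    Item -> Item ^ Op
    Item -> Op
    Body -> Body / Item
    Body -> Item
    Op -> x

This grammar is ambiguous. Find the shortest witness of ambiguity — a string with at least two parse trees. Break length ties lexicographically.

length 1: no string has ≥2 trees
length 3: x / x has 2 parse trees

Two derivations of x / x:
  Body ⇒ Body / Item ⇒ Item / Item ⇒ Op / Item ⇒ x / Item ⇒ x / Op ⇒ x / x
  Body ⇒ Item ⇒ x / Item ⇒ x / Op ⇒ x / x

x / x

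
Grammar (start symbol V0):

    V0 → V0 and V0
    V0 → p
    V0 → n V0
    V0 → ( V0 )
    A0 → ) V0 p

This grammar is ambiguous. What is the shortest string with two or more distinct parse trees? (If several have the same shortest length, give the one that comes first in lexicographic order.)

length 1: no string has ≥2 trees
length 2: no string has ≥2 trees
length 3: no string has ≥2 trees
length 4: n p and p has 2 parse trees

Two derivations of n p and p:
  V0 ⇒ V0 and V0 ⇒ n V0 and V0 ⇒ n p and V0 ⇒ n p and p
  V0 ⇒ n V0 ⇒ n V0 and V0 ⇒ n p and V0 ⇒ n p and p

n p and p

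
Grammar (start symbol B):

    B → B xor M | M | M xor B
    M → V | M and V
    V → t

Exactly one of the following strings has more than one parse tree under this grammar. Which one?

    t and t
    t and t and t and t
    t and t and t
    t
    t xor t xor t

t and t: 1 tree
t and t and t and t: 1 tree
t and t and t: 1 tree
t: 1 tree
t xor t xor t: 4 trees

t xor t xor t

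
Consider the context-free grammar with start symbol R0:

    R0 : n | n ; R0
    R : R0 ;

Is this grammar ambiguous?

Unambiguous

(R is unreachable from R0, so its rules don't affect L(R0).) Right-recursive list with a separator: after each atom, whether the separator follows determines the rule. One parse per string.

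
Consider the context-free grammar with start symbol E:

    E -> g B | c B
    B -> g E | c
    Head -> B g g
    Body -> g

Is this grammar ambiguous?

Unambiguous

Only E, B are reachable from E; ignoring the rest: Restricted to the reachable nonterminals, every rule has the form A → t or A → t B, and no two rules for the same A share a first terminal. The grammar encodes a DFA — one run per string.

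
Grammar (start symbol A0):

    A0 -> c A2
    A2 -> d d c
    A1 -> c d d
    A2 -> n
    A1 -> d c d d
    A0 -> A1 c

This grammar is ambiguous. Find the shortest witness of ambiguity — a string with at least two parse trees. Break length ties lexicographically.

c d d c

length 2: no string has ≥2 trees
length 4: c d d c has 2 parse trees

Two derivations of c d d c:
  A0 ⇒ c A2 ⇒ c d d c
  A0 ⇒ A1 c ⇒ c d d c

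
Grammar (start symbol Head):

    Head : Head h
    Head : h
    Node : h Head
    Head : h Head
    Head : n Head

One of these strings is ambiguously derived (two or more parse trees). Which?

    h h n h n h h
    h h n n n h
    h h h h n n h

h h n h n h h: 7 trees
h h n n n h: 1 tree
h h h h n n h: 1 tree

h h n h n h h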